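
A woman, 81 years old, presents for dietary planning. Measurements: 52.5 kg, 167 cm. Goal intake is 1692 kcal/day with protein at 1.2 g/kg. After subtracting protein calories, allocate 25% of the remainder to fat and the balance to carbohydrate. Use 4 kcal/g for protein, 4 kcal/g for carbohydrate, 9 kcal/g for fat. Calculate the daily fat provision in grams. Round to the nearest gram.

40 g/day

Protein = 1.2 × 52.5 = 63 g → 63 × 4 = 252 kcal.
Non-protein calories = 1692 − 252 = 1440 kcal.
Fat: 25% × 1440 = 360 kcal; carbohydrate: 1080 kcal.
Fat: 360 kcal ÷ 9 kcal/g = 40 g.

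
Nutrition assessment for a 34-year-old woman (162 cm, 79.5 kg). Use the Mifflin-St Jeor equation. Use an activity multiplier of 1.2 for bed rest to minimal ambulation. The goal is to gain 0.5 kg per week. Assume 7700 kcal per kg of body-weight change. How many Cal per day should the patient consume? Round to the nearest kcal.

2322 Cal per day

Mifflin-St Jeor (female): BMR = 10(79.5) + 6.25(162) − 5(34) − 161 = 795 + 1012.5 − 170 − 161 = 1476.5 kcal/day.
TEE = 1476.5 × 1.2 = 1771.8 kcal/day.
Required daily surplus = 0.5 × 7700 ÷ 7 = 550 kcal/day.
Target intake = 1771.8 + 550 = 2321.8 kcal/day.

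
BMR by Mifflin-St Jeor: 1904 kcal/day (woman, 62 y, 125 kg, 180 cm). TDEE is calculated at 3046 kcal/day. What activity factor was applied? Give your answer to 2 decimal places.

1.60

Activity factor = TEE ÷ BMR = 3046 ÷ 1904 = 1.6.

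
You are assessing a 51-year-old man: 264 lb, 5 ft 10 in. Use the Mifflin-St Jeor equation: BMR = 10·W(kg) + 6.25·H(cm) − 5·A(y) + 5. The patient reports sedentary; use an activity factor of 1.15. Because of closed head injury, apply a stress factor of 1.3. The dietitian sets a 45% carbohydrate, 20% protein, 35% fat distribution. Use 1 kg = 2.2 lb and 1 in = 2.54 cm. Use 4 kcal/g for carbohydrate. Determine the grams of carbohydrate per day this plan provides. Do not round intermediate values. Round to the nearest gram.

Convert to metric: weight = 264 ÷ 2.2 = 120 kg; height = (5×12 + 10) × 2.54 = 70 × 2.54 = 177.8 cm.
Mifflin-St Jeor (male): BMR = 10(120) + 6.25(177.8) − 5(51) + 5 = 1200 + 1111.25 − 255 + 5 = 2061.25 kcal/day.
TEE = 2061.25 × 1.15 = 2370.4375 kcal/day.
With stress factor 1.3: 2370.4375 × 1.3 = 3081.5688 kcal/day.
Carbohydrate energy = 45% × 3081.5688 = 1386.7059 kcal.
Carbohydrate = 1386.7059 ÷ 4 kcal/g = 346.6765 g.

347 g/day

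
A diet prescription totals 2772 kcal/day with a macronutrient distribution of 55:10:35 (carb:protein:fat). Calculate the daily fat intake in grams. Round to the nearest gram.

108 g/day

Fat energy = 35% × 2772 = 970.2 kcal.
At 9 kcal/g: 970.2 ÷ 9 = 107.8 g.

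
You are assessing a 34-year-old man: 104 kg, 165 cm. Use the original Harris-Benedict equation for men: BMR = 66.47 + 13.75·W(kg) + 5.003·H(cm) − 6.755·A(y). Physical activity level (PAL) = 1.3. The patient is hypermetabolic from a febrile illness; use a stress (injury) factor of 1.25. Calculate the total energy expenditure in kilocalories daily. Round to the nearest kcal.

Harris-Benedict: BMR = 66.47 + 13.75(104) + 5.003(165) − 6.755(34) = 2092.295 kcal/day.
TEE = BMR × activity factor = 2092.295 × 1.3 = 2719.9835 kcal/day.
Apply stress factor: 2719.9835 × 1.25 = 3399.9794 kcal/day.

3400 kilocalories daily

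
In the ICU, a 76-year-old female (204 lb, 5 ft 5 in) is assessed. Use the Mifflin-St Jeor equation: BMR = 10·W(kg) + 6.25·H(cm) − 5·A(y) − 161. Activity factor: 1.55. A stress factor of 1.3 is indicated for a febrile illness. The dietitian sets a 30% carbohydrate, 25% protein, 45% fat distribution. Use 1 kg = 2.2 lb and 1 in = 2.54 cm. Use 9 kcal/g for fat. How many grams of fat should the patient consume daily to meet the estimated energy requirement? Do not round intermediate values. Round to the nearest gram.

143 g/day

Convert to metric: weight = 204 ÷ 2.2 = 92.7273 kg; height = (5×12 + 5) × 2.54 = 65 × 2.54 = 165.1 cm.
Mifflin-St Jeor (female): BMR = 10(92.7273) + 6.25(165.1) − 5(76) − 161 = 927.2727 + 1031.875 − 380 − 161 = 1418.1477 kcal/day.
TEE = 1418.1477 × 1.55 = 2198.129 kcal/day.
With stress factor 1.3: 2198.129 × 1.3 = 2857.5677 kcal/day.
Fat energy = 45% × 2857.5677 = 1285.9055 kcal.
Fat = 1285.9055 ÷ 9 kcal/g = 142.8784 g.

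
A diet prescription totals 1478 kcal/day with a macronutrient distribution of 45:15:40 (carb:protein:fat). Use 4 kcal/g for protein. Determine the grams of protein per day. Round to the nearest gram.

Protein energy = 15% × 1478 = 221.7 kcal.
At 4 kcal/g: 221.7 ÷ 4 = 55.425 g.

55 g/day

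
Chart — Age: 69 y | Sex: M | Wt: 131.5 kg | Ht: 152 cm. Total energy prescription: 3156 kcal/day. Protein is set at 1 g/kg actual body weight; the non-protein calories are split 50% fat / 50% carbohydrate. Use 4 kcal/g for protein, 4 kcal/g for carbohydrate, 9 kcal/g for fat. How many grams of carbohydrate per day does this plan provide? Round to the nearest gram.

Protein = 1 × 131.5 = 131.5 g → 131.5 × 4 = 526 kcal.
Non-protein calories = 3156 − 526 = 2630 kcal.
Fat: 50% × 2630 = 1315 kcal; carbohydrate: 1315 kcal.
Carbohydrate: 1315 kcal ÷ 4 kcal/g = 328.75 g.

329 g/day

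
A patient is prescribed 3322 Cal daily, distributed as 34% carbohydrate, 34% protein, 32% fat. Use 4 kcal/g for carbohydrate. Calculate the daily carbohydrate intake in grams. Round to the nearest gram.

282 g/day

Carbohydrate energy = 34% × 3322 = 1129.48 kcal.
At 4 kcal/g: 1129.48 ÷ 4 = 282.37 g.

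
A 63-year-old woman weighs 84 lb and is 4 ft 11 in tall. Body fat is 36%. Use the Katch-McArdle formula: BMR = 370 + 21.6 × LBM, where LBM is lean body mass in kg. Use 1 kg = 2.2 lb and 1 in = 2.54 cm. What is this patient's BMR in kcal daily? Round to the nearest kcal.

898 kcal daily

Convert to metric: weight = 84 ÷ 2.2 = 38.1818 kg; height = (4×12 + 11) × 2.54 = 59 × 2.54 = 149.86 cm.
LBM = 38.1818 × (1 − 0.36) = 24.4364 kg. Katch-McArdle: BMR = 370 + 21.6 × 24.4364 = 897.8255 kcal/day.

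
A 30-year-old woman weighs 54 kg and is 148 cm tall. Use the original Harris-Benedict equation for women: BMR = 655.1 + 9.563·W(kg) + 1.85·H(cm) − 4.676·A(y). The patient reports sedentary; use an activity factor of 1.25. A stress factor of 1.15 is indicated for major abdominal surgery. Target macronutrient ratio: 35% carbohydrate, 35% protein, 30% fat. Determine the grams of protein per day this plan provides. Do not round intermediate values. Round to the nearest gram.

Harris-Benedict: BMR = 655.1 + 9.563(54) + 1.85(148) − 4.676(30) = 1305.022 kcal/day.
TEE = 1305.022 × 1.25 = 1631.2775 kcal/day.
With stress factor 1.15: 1631.2775 × 1.15 = 1875.9691 kcal/day.
Protein energy = 35% × 1875.9691 = 656.5892 kcal.
Protein = 656.5892 ÷ 4 kcal/g = 164.1473 g.

164 g/day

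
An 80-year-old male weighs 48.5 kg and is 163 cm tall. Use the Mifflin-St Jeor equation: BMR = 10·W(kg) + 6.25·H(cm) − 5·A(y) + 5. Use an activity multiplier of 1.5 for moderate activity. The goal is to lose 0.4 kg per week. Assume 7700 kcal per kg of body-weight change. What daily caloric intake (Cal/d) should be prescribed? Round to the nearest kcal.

Mifflin-St Jeor (male): BMR = 10(48.5) + 6.25(163) − 5(80) + 5 = 485 + 1018.75 − 400 + 5 = 1108.75 kcal/day.
TEE = 1108.75 × 1.5 = 1663.125 kcal/day.
Required daily deficit = 0.4 × 7700 ÷ 7 = 440 kcal/day.
Target intake = 1663.125 − 440 = 1223.125 kcal/day.

1223 Cal/d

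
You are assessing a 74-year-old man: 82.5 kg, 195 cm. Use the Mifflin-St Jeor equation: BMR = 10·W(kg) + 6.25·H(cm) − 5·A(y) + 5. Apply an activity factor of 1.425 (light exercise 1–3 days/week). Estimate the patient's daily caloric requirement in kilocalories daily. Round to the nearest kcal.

Mifflin-St Jeor (male): BMR = 10(82.5) + 6.25(195) − 5(74) + 5 = 825 + 1218.75 − 370 + 5 = 1678.75 kcal/day.
TEE = BMR × activity factor = 1678.75 × 1.425 = 2392.2188 kcal/day.

2392 kilocalories daily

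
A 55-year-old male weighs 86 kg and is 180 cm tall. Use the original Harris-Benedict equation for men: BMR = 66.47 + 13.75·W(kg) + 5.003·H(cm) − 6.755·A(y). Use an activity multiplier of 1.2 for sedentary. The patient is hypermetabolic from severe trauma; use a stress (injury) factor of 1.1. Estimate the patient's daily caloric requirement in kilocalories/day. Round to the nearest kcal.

2347 kilocalories/day

Harris-Benedict: BMR = 66.47 + 13.75(86) + 5.003(180) − 6.755(55) = 1777.985 kcal/day.
TEE = BMR × activity factor = 1777.985 × 1.2 = 2133.582 kcal/day.
Apply stress factor: 2133.582 × 1.1 = 2346.9402 kcal/day.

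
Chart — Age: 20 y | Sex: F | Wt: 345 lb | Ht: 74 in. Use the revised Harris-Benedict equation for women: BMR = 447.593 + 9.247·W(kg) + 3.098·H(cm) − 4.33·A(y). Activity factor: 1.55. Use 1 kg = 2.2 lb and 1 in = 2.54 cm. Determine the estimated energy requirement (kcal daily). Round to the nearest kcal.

3710 kcal daily

Convert to metric: weight = 345 ÷ 2.2 = 156.8182 kg; height = 74 × 2.54 = 187.96 cm.
Harris-Benedict: BMR = 447.593 + 9.247(156.8182) + 3.098(187.96) − 4.33(20) = 2393.3908 kcal/day.
TEE = BMR × activity factor = 2393.3908 × 1.55 = 3709.7558 kcal/day.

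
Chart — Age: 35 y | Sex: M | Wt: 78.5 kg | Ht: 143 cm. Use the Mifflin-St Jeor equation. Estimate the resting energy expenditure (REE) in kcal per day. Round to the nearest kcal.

Mifflin-St Jeor (male): BMR = 10(78.5) + 6.25(143) − 5(35) + 5 = 785 + 893.75 − 175 + 5 = 1508.75 kcal/day.

1509 kcal per day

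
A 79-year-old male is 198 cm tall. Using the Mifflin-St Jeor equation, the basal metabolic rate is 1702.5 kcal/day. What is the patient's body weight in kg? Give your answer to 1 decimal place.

1702.5 = 10·W + 6.25(198) − 5(79) + 5
10·W = 1702.5 − 847.5 = 855, so W = 85.5 kg.

85.5 kg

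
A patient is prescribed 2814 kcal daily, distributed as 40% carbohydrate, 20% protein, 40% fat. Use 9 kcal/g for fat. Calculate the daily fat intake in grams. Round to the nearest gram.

Fat energy = 40% × 2814 = 1125.6 kcal.
At 9 kcal/g: 1125.6 ÷ 9 = 125.0667 g.

125 g/day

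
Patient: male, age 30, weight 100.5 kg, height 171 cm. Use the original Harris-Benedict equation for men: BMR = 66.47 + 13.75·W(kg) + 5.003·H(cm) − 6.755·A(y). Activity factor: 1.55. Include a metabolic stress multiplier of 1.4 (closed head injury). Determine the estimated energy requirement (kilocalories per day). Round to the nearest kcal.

Harris-Benedict: BMR = 66.47 + 13.75(100.5) + 5.003(171) − 6.755(30) = 2101.208 kcal/day.
TEE = BMR × activity factor = 2101.208 × 1.55 = 3256.8724 kcal/day.
Apply stress factor: 3256.8724 × 1.4 = 4559.6214 kcal/day.

4560 kilocalories per day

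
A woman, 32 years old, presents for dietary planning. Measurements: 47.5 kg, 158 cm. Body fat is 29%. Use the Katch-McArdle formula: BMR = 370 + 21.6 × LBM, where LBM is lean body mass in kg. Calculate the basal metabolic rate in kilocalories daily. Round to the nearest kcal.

1098 kilocalories daily

LBM = 47.5 × (1 − 0.29) = 33.725 kg. Katch-McArdle: BMR = 370 + 21.6 × 33.725 = 1098.46 kcal/day.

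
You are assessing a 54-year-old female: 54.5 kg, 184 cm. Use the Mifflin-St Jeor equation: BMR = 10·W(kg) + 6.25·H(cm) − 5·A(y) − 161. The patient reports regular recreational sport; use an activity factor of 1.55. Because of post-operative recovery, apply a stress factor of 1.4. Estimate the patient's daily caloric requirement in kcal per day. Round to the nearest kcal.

2743 kcal per day

Mifflin-St Jeor (female): BMR = 10(54.5) + 6.25(184) − 5(54) − 161 = 545 + 1150 − 270 − 161 = 1264 kcal/day.
TEE = BMR × activity factor = 1264 × 1.55 = 1959.2 kcal/day.
Apply stress factor: 1959.2 × 1.4 = 2742.88 kcal/day.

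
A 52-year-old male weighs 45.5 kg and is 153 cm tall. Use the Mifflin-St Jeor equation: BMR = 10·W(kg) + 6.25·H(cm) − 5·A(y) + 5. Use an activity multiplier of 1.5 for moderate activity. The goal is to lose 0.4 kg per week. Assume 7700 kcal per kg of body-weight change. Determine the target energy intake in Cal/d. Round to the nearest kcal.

1294 Cal/d

Mifflin-St Jeor (male): BMR = 10(45.5) + 6.25(153) − 5(52) + 5 = 455 + 956.25 − 260 + 5 = 1156.25 kcal/day.
TEE = 1156.25 × 1.5 = 1734.375 kcal/day.
Required daily deficit = 0.4 × 7700 ÷ 7 = 440 kcal/day.
Target intake = 1734.375 − 440 = 1294.375 kcal/day.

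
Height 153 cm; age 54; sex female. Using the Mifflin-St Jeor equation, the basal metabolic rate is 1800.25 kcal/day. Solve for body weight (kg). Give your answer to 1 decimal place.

1800.25 = 10·W + 6.25(153) − 5(54) − 161
10·W = 1800.25 − 525.25 = 1275, so W = 127.5 kg.

127.5 kg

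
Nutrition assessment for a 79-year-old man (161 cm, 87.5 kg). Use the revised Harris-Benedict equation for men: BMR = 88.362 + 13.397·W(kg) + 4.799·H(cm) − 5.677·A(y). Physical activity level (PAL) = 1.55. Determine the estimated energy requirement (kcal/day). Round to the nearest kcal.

2456 kcal/day

Harris-Benedict: BMR = 88.362 + 13.397(87.5) + 4.799(161) − 5.677(79) = 1584.7555 kcal/day.
TEE = BMR × activity factor = 1584.7555 × 1.55 = 2456.371 kcal/day.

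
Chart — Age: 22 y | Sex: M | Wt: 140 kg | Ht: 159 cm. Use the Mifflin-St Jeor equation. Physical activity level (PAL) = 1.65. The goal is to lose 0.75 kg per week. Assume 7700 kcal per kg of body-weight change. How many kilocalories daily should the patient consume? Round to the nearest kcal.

Mifflin-St Jeor (male): BMR = 10(140) + 6.25(159) − 5(22) + 5 = 1400 + 993.75 − 110 + 5 = 2288.75 kcal/day.
TEE = 2288.75 × 1.65 = 3776.4375 kcal/day.
Required daily deficit = 0.75 × 7700 ÷ 7 = 825 kcal/day.
Target intake = 3776.4375 − 825 = 2951.4375 kcal/day.

2951 kilocalories daily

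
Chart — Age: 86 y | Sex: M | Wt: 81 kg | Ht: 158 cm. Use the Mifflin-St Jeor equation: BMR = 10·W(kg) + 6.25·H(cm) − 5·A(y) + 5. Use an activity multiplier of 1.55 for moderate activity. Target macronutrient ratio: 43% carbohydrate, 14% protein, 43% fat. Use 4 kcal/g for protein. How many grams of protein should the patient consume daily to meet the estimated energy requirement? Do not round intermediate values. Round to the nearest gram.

74 g/day

Mifflin-St Jeor (male): BMR = 10(81) + 6.25(158) − 5(86) + 5 = 810 + 987.5 − 430 + 5 = 1372.5 kcal/day.
TEE = 1372.5 × 1.55 = 2127.375 kcal/day.
Protein energy = 14% × 2127.375 = 297.8325 kcal.
Protein = 297.8325 ÷ 4 kcal/g = 74.4581 g.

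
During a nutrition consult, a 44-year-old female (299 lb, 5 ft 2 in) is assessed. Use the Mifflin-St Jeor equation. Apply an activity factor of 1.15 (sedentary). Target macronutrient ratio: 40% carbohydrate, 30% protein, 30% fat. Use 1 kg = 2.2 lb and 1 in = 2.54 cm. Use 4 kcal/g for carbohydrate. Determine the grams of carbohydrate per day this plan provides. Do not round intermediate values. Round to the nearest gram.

226 g/day

Convert to metric: weight = 299 ÷ 2.2 = 135.9091 kg; height = (5×12 + 2) × 2.54 = 62 × 2.54 = 157.48 cm.
Mifflin-St Jeor (female): BMR = 10(135.9091) + 6.25(157.48) − 5(44) − 161 = 1359.0909 + 984.25 − 220 − 161 = 1962.3409 kcal/day.
TEE = 1962.3409 × 1.15 = 2256.692 kcal/day.
Carbohydrate energy = 40% × 2256.692 = 902.6768 kcal.
Carbohydrate = 902.6768 ÷ 4 kcal/g = 225.6692 g.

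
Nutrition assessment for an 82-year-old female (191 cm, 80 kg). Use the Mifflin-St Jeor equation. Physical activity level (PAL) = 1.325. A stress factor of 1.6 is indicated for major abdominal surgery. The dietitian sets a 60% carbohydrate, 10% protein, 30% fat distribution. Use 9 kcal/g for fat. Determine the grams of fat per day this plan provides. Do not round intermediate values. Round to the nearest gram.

101 g/day

Mifflin-St Jeor (female): BMR = 10(80) + 6.25(191) − 5(82) − 161 = 800 + 1193.75 − 410 − 161 = 1422.75 kcal/day.
TEE = 1422.75 × 1.325 = 1885.1438 kcal/day.
With stress factor 1.6: 1885.1438 × 1.6 = 3016.23 kcal/day.
Fat energy = 30% × 3016.23 = 904.869 kcal.
Fat = 904.869 ÷ 9 kcal/g = 100.541 g.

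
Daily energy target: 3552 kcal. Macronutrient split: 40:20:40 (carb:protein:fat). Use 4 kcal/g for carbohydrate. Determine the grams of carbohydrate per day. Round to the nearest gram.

355 g/day

Carbohydrate energy = 40% × 3552 = 1420.8 kcal.
At 4 kcal/g: 1420.8 ÷ 4 = 355.2 g.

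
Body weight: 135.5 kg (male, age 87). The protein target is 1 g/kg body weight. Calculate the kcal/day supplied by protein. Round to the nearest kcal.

Protein = 1 g/kg × 135.5 kg = 135.5 g/day.
Protein energy = 135.5 g × 4 kcal/g = 542 kcal/day.

542 kcal/day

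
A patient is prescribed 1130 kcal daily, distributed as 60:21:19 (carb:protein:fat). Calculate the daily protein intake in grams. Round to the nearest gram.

59 g/day

Protein energy = 21% × 1130 = 237.3 kcal.
At 4 kcal/g: 237.3 ÷ 4 = 59.325 g.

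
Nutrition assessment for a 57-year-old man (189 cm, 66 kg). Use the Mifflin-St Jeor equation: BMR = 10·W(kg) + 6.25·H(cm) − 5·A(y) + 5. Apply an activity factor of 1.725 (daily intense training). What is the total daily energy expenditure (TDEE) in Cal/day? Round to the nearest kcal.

Mifflin-St Jeor (male): BMR = 10(66) + 6.25(189) − 5(57) + 5 = 660 + 1181.25 − 285 + 5 = 1561.25 kcal/day.
TEE = BMR × activity factor = 1561.25 × 1.725 = 2693.1563 kcal/day.

2693 Cal/day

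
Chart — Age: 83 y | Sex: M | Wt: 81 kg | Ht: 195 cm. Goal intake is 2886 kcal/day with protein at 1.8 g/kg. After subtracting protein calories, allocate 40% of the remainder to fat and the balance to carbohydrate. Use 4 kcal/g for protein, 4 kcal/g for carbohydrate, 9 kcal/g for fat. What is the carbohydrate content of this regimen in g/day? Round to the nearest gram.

345 g/day

Protein = 1.8 × 81 = 145.8 g → 145.8 × 4 = 583.2 kcal.
Non-protein calories = 2886 − 583.2 = 2302.8 kcal.
Fat: 40% × 2302.8 = 921.12 kcal; carbohydrate: 1381.68 kcal.
Carbohydrate: 1381.68 kcal ÷ 4 kcal/g = 345.42 g.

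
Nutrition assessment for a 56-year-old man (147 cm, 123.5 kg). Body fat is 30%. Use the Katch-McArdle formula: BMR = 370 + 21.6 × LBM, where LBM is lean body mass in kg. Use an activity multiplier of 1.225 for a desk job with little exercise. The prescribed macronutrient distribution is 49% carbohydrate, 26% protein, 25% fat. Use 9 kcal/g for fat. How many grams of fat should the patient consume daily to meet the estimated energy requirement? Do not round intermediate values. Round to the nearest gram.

LBM = 123.5 × (1 − 0.3) = 86.45 kg. Katch-McArdle: BMR = 370 + 21.6 × 86.45 = 2237.32 kcal/day.
TEE = 2237.32 × 1.225 = 2740.717 kcal/day.
Fat energy = 25% × 2740.717 = 685.1793 kcal.
Fat = 685.1793 ÷ 9 kcal/g = 76.131 g.

76 g/day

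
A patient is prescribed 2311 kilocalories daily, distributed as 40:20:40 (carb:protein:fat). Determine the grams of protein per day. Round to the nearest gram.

116 g/day

Protein energy = 20% × 2311 = 462.2 kcal.
At 4 kcal/g: 462.2 ÷ 4 = 115.55 g.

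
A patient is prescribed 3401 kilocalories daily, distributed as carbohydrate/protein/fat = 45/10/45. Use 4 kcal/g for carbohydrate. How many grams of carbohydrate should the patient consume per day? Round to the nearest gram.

383 g/day

Carbohydrate energy = 45% × 3401 = 1530.45 kcal.
At 4 kcal/g: 1530.45 ÷ 4 = 382.6125 g.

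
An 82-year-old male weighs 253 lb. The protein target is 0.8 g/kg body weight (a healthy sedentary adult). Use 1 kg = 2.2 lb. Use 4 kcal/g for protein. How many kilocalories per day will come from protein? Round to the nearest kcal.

368 kcal/day

Weight in kg = 253 ÷ 2.2 = 115 kg.
Protein = 0.8 g/kg × 115 kg = 92 g/day.
Protein energy = 92 g × 4 kcal/g = 368 kcal/day.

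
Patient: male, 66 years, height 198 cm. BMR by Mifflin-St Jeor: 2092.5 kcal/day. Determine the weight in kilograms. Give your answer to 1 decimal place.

118.0 kg

2092.5 = 10·W + 6.25(198) − 5(66) + 5
10·W = 2092.5 − 912.5 = 1180, so W = 118 kg.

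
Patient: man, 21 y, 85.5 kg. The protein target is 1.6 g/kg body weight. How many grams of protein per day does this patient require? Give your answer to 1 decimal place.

Protein = 1.6 g/kg × 85.5 kg = 136.8 g/day.

136.8 g/day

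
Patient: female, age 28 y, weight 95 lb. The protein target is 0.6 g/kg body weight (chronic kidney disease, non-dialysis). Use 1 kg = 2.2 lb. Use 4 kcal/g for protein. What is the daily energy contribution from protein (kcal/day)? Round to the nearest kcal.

104 kcal/day

Weight in kg = 95 ÷ 2.2 = 43.1818 kg.
Protein = 0.6 g/kg × 43.1818 kg = 25.9091 g/day.
Protein energy = 25.9091 g × 4 kcal/g = 103.6364 kcal/day.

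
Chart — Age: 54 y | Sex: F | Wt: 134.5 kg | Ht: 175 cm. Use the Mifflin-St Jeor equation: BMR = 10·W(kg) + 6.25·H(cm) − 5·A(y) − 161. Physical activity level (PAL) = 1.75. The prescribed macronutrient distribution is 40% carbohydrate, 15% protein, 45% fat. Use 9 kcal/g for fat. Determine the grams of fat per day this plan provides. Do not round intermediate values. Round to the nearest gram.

Mifflin-St Jeor (female): BMR = 10(134.5) + 6.25(175) − 5(54) − 161 = 1345 + 1093.75 − 270 − 161 = 2007.75 kcal/day.
TEE = 2007.75 × 1.75 = 3513.5625 kcal/day.
Fat energy = 45% × 3513.5625 = 1581.1031 kcal.
Fat = 1581.1031 ÷ 9 kcal/g = 175.6781 g.

176 g/day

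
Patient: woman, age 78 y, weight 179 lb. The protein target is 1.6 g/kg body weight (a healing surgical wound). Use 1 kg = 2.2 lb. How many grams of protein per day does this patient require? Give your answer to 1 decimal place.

Weight in kg = 179 ÷ 2.2 = 81.3636 kg.
Protein = 1.6 g/kg × 81.3636 kg = 130.1818 g/day.

130.2 g/day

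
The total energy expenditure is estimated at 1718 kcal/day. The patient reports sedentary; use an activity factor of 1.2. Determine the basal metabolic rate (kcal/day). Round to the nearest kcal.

1432 kcal/day

BMR = TEE ÷ activity factor = 1718 ÷ 1.2 = 1431.6667 kcal/day.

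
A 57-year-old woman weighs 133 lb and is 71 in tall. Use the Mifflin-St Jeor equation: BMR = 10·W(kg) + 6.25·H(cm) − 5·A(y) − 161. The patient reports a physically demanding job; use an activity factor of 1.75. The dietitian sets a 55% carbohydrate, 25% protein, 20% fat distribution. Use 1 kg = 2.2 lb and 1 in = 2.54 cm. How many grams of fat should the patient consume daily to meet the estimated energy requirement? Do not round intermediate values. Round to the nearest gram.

50 g/day

Convert to metric: weight = 133 ÷ 2.2 = 60.4545 kg; height = 71 × 2.54 = 180.34 cm.
Mifflin-St Jeor (female): BMR = 10(60.4545) + 6.25(180.34) − 5(57) − 161 = 604.5455 + 1127.125 − 285 − 161 = 1285.6705 kcal/day.
TEE = 1285.6705 × 1.75 = 2249.9233 kcal/day.
Fat energy = 20% × 2249.9233 = 449.9847 kcal.
Fat = 449.9847 ÷ 9 kcal/g = 49.9983 g.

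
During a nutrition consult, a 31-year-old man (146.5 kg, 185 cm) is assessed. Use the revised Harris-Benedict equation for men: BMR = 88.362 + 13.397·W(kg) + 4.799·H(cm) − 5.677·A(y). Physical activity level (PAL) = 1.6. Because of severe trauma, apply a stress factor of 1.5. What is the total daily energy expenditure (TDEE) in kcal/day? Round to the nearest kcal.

Harris-Benedict: BMR = 88.362 + 13.397(146.5) + 4.799(185) − 5.677(31) = 2762.8505 kcal/day.
TEE = BMR × activity factor = 2762.8505 × 1.6 = 4420.5608 kcal/day.
Apply stress factor: 4420.5608 × 1.5 = 6630.8412 kcal/day.

6631 kcal/day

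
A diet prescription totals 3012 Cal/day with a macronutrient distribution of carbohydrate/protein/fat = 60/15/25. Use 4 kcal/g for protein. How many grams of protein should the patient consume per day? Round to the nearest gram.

Protein energy = 15% × 3012 = 451.8 kcal.
At 4 kcal/g: 451.8 ÷ 4 = 112.95 g.

113 g/day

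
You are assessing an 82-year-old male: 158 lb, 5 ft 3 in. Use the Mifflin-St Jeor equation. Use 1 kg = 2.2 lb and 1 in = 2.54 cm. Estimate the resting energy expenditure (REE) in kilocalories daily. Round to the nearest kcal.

1313 kilocalories daily

Convert to metric: weight = 158 ÷ 2.2 = 71.8182 kg; height = (5×12 + 3) × 2.54 = 63 × 2.54 = 160.02 cm.
Mifflin-St Jeor (male): BMR = 10(71.8182) + 6.25(160.02) − 5(82) + 5 = 718.1818 + 1000.125 − 410 + 5 = 1313.3068 kcal/day.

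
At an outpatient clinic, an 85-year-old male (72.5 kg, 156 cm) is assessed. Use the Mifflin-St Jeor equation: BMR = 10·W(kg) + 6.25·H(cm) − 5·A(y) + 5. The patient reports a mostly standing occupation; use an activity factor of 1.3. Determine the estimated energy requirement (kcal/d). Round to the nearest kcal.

1664 kcal/d

Mifflin-St Jeor (male): BMR = 10(72.5) + 6.25(156) − 5(85) + 5 = 725 + 975 − 425 + 5 = 1280 kcal/day.
TEE = BMR × activity factor = 1280 × 1.3 = 1664 kcal/day.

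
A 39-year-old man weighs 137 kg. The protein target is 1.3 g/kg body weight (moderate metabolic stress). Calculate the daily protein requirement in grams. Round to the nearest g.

Protein = 1.3 g/kg × 137 kg = 178.1 g/day.

178 g/day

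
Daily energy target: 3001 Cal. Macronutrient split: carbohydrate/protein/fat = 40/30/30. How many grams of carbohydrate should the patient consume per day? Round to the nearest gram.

300 g/day

Carbohydrate energy = 40% × 3001 = 1200.4 kcal.
At 4 kcal/g: 1200.4 ÷ 4 = 300.1 g.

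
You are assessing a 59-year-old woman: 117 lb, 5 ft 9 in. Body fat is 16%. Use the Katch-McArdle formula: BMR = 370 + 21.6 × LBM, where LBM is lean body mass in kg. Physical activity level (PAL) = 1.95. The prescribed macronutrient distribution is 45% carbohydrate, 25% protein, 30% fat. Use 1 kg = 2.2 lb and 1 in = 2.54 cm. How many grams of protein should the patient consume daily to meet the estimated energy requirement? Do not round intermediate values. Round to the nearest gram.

Convert to metric: weight = 117 ÷ 2.2 = 53.1818 kg; height = (5×12 + 9) × 2.54 = 69 × 2.54 = 175.26 cm.
LBM = 53.1818 × (1 − 0.16) = 44.6727 kg. Katch-McArdle: BMR = 370 + 21.6 × 44.6727 = 1334.9309 kcal/day.
TEE = 1334.9309 × 1.95 = 2603.1153 kcal/day.
Protein energy = 25% × 2603.1153 = 650.7788 kcal.
Protein = 650.7788 ÷ 4 kcal/g = 162.6947 g.

163 g/day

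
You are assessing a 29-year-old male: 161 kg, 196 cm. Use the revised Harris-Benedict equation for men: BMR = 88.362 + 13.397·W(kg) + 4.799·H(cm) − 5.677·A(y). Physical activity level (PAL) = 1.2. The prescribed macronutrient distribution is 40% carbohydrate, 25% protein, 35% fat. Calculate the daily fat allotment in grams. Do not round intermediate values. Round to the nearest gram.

141 g/day

Harris-Benedict: BMR = 88.362 + 13.397(161) + 4.799(196) − 5.677(29) = 3021.25 kcal/day.
TEE = 3021.25 × 1.2 = 3625.5 kcal/day.
Fat energy = 35% × 3625.5 = 1268.925 kcal.
Fat = 1268.925 ÷ 9 kcal/g = 140.9917 g.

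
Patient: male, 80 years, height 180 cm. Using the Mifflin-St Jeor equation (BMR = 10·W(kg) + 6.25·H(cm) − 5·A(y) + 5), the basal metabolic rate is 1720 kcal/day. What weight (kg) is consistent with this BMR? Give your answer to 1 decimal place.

1720 = 10·W + 6.25(180) − 5(80) + 5
10·W = 1720 − 730 = 990, so W = 99 kg.

99.0 kg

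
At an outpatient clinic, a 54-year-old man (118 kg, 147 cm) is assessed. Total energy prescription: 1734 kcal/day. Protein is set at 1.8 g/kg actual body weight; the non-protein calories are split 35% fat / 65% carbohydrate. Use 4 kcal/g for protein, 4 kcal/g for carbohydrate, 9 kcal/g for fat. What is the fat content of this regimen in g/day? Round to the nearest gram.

34 g/day

Protein = 1.8 × 118 = 212.4 g → 212.4 × 4 = 849.6 kcal.
Non-protein calories = 1734 − 849.6 = 884.4 kcal.
Fat: 35% × 884.4 = 309.54 kcal; carbohydrate: 574.86 kcal.
Fat: 309.54 kcal ÷ 9 kcal/g = 34.3933 g.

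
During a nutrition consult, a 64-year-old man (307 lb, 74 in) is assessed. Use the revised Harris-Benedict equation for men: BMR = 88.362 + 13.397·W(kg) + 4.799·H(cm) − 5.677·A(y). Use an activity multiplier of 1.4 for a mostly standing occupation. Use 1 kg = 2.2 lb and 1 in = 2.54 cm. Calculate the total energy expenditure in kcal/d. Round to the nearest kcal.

3495 kcal/d

Convert to metric: weight = 307 ÷ 2.2 = 139.5455 kg; height = 74 × 2.54 = 187.96 cm.
Harris-Benedict: BMR = 88.362 + 13.397(139.5455) + 4.799(187.96) − 5.677(64) = 2496.5445 kcal/day.
TEE = BMR × activity factor = 2496.5445 × 1.4 = 3495.1623 kcal/day.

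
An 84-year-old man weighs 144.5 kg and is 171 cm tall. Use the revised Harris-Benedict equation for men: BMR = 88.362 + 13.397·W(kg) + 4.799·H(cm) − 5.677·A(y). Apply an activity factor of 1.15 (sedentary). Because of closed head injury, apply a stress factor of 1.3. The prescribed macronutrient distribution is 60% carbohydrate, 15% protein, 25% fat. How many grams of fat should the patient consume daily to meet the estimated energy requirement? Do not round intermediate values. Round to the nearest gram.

98 g/day

Harris-Benedict: BMR = 88.362 + 13.397(144.5) + 4.799(171) − 5.677(84) = 2367.9895 kcal/day.
TEE = 2367.9895 × 1.15 = 2723.1879 kcal/day.
With stress factor 1.3: 2723.1879 × 1.3 = 3540.1443 kcal/day.
Fat energy = 25% × 3540.1443 = 885.0361 kcal.
Fat = 885.0361 ÷ 9 kcal/g = 98.3373 g.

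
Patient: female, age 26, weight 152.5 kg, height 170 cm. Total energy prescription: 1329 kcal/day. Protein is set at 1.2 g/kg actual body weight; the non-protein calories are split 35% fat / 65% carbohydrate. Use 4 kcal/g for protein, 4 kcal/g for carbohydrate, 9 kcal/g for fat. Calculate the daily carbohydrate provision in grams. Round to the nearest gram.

97 g/day

Protein = 1.2 × 152.5 = 183 g → 183 × 4 = 732 kcal.
Non-protein calories = 1329 − 732 = 597 kcal.
Fat: 35% × 597 = 208.95 kcal; carbohydrate: 388.05 kcal.
Carbohydrate: 388.05 kcal ÷ 4 kcal/g = 97.0125 g.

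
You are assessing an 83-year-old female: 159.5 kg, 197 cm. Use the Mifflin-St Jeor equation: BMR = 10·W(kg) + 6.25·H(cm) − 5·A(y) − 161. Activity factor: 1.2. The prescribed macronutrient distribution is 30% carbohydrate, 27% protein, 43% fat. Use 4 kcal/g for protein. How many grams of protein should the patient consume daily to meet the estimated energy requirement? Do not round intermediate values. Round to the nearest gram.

182 g/day

Mifflin-St Jeor (female): BMR = 10(159.5) + 6.25(197) − 5(83) − 161 = 1595 + 1231.25 − 415 − 161 = 2250.25 kcal/day.
TEE = 2250.25 × 1.2 = 2700.3 kcal/day.
Protein energy = 27% × 2700.3 = 729.081 kcal.
Protein = 729.081 ÷ 4 kcal/g = 182.2703 g.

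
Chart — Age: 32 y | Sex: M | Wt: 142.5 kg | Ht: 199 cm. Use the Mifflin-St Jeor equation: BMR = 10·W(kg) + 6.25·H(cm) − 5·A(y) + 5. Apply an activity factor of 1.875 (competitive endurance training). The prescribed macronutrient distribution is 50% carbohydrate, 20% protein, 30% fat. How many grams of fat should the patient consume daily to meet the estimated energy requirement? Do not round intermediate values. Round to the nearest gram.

157 g/day

Mifflin-St Jeor (male): BMR = 10(142.5) + 6.25(199) − 5(32) + 5 = 1425 + 1243.75 − 160 + 5 = 2513.75 kcal/day.
TEE = 2513.75 × 1.875 = 4713.2813 kcal/day.
Fat energy = 30% × 4713.2813 = 1413.9844 kcal.
Fat = 1413.9844 ÷ 9 kcal/g = 157.1094 g.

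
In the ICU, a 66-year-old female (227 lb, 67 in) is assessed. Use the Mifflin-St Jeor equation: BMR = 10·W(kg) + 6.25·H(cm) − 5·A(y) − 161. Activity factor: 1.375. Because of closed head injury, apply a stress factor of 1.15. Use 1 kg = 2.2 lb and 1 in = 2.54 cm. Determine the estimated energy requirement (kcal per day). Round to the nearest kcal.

Convert to metric: weight = 227 ÷ 2.2 = 103.1818 kg; height = 67 × 2.54 = 170.18 cm.
Mifflin-St Jeor (female): BMR = 10(103.1818) + 6.25(170.18) − 5(66) − 161 = 1031.8182 + 1063.625 − 330 − 161 = 1604.4432 kcal/day.
TEE = BMR × activity factor = 1604.4432 × 1.375 = 2206.1094 kcal/day.
Apply stress factor: 2206.1094 × 1.15 = 2537.0258 kcal/day.

2537 kcal per day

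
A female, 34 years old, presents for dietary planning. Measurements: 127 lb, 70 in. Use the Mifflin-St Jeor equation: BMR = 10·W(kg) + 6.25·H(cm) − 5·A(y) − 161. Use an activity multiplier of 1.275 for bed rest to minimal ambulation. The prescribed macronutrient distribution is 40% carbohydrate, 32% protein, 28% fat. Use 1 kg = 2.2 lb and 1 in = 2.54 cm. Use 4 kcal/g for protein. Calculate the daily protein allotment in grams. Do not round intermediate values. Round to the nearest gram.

138 g/day

Convert to metric: weight = 127 ÷ 2.2 = 57.7273 kg; height = 70 × 2.54 = 177.8 cm.
Mifflin-St Jeor (female): BMR = 10(57.7273) + 6.25(177.8) − 5(34) − 161 = 577.2727 + 1111.25 − 170 − 161 = 1357.5227 kcal/day.
TEE = 1357.5227 × 1.275 = 1730.8415 kcal/day.
Protein energy = 32% × 1730.8415 = 553.8693 kcal.
Protein = 553.8693 ÷ 4 kcal/g = 138.4673 g.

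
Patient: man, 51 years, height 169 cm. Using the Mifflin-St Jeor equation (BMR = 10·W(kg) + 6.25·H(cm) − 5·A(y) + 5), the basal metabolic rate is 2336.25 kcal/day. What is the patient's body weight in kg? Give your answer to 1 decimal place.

2336.25 = 10·W + 6.25(169) − 5(51) + 5
10·W = 2336.25 − 806.25 = 1530, so W = 153 kg.

153.0 kg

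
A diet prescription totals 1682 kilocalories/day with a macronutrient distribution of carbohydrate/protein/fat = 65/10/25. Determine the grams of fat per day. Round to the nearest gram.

Fat energy = 25% × 1682 = 420.5 kcal.
At 9 kcal/g: 420.5 ÷ 9 = 46.7222 g.

47 g/day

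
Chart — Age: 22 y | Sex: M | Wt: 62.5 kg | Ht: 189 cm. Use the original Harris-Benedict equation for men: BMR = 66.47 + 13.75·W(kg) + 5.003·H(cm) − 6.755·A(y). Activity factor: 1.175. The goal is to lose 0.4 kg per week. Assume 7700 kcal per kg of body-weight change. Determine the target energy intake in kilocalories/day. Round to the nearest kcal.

1584 kilocalories/day

Harris-Benedict: BMR = 66.47 + 13.75(62.5) + 5.003(189) − 6.755(22) = 1722.802 kcal/day.
TEE = 1722.802 × 1.175 = 2024.2924 kcal/day.
Required daily deficit = 0.4 × 7700 ÷ 7 = 440 kcal/day.
Target intake = 2024.2924 − 440 = 1584.2924 kcal/day.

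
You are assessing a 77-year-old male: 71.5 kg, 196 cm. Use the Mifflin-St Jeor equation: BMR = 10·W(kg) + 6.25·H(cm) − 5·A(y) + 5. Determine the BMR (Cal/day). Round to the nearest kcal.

1560 Cal/day

Mifflin-St Jeor (male): BMR = 10(71.5) + 6.25(196) − 5(77) + 5 = 715 + 1225 − 385 + 5 = 1560 kcal/day.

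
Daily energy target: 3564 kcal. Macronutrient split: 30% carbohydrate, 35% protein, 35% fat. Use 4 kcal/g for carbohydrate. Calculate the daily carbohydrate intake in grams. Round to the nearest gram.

Carbohydrate energy = 30% × 3564 = 1069.2 kcal.
At 4 kcal/g: 1069.2 ÷ 4 = 267.3 g.

267 g/day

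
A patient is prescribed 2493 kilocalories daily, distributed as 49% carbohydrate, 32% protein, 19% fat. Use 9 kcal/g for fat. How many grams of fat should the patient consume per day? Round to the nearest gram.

53 g/day

Fat energy = 19% × 2493 = 473.67 kcal.
At 9 kcal/g: 473.67 ÷ 9 = 52.63 g.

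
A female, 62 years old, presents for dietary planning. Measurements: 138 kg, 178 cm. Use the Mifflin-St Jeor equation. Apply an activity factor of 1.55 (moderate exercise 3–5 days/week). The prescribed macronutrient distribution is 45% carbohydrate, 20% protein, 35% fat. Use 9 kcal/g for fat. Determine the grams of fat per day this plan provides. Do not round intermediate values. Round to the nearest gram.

122 g/day

Mifflin-St Jeor (female): BMR = 10(138) + 6.25(178) − 5(62) − 161 = 1380 + 1112.5 − 310 − 161 = 2021.5 kcal/day.
TEE = 2021.5 × 1.55 = 3133.325 kcal/day.
Fat energy = 35% × 3133.325 = 1096.6638 kcal.
Fat = 1096.6638 ÷ 9 kcal/g = 121.8515 g.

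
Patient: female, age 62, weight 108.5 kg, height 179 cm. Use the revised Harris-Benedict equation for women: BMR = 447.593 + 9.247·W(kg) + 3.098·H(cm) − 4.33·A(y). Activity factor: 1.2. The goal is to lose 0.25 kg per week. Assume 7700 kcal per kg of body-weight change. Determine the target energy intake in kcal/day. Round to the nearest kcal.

Harris-Benedict: BMR = 447.593 + 9.247(108.5) + 3.098(179) − 4.33(62) = 1736.9745 kcal/day.
TEE = 1736.9745 × 1.2 = 2084.3694 kcal/day.
Required daily deficit = 0.25 × 7700 ÷ 7 = 275 kcal/day.
Target intake = 2084.3694 − 275 = 1809.3694 kcal/day.

1809 kcal/day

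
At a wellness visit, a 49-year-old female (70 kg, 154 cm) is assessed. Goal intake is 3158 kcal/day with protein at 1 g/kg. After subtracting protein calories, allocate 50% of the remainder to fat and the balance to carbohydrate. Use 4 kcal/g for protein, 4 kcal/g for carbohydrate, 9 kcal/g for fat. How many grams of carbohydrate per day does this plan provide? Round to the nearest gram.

360 g/day

Protein = 1 × 70 = 70 g → 70 × 4 = 280 kcal.
Non-protein calories = 3158 − 280 = 2878 kcal.
Fat: 50% × 2878 = 1439 kcal; carbohydrate: 1439 kcal.
Carbohydrate: 1439 kcal ÷ 4 kcal/g = 359.75 g.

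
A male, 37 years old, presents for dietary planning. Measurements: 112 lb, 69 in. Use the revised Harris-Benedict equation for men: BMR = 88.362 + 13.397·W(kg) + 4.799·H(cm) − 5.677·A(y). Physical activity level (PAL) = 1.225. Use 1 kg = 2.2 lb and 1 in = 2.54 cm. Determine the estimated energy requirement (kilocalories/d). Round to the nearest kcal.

Convert to metric: weight = 112 ÷ 2.2 = 50.9091 kg; height = 69 × 2.54 = 175.26 cm.
Harris-Benedict: BMR = 88.362 + 13.397(50.9091) + 4.799(175.26) − 5.677(37) = 1401.4148 kcal/day.
TEE = BMR × activity factor = 1401.4148 × 1.225 = 1716.7332 kcal/day.

1717 kilocalories/d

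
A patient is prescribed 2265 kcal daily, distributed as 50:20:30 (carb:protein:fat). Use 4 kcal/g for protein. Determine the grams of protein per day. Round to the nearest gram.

Protein energy = 20% × 2265 = 453 kcal.
At 4 kcal/g: 453 ÷ 4 = 113.25 g.

113 g/day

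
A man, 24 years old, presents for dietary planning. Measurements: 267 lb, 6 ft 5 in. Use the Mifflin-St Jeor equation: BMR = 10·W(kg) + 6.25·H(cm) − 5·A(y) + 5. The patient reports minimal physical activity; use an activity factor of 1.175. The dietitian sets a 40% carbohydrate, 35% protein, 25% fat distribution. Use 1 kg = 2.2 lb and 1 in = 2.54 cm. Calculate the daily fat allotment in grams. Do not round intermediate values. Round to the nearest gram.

Convert to metric: weight = 267 ÷ 2.2 = 121.3636 kg; height = (6×12 + 5) × 2.54 = 77 × 2.54 = 195.58 cm.
Mifflin-St Jeor (male): BMR = 10(121.3636) + 6.25(195.58) − 5(24) + 5 = 1213.6364 + 1222.375 − 120 + 5 = 2321.0114 kcal/day.
TEE = 2321.0114 × 1.175 = 2727.1884 kcal/day.
Fat energy = 25% × 2727.1884 = 681.7971 kcal.
Fat = 681.7971 ÷ 9 kcal/g = 75.7552 g.

76 g/day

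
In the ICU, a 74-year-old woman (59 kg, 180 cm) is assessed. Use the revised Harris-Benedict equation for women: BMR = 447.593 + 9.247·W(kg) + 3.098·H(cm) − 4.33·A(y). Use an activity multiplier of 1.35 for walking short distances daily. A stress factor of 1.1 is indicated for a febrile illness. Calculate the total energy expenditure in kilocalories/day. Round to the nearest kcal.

Harris-Benedict: BMR = 447.593 + 9.247(59) + 3.098(180) − 4.33(74) = 1230.386 kcal/day.
TEE = BMR × activity factor = 1230.386 × 1.35 = 1661.0211 kcal/day.
Apply stress factor: 1661.0211 × 1.1 = 1827.1232 kcal/day.

1827 kilocalories/day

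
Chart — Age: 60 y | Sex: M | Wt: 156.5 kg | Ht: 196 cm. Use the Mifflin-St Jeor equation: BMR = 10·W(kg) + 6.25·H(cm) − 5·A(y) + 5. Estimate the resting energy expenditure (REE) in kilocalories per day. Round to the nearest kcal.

2495 kilocalories per day

Mifflin-St Jeor (male): BMR = 10(156.5) + 6.25(196) − 5(60) + 5 = 1565 + 1225 − 300 + 5 = 2495 kcal/day.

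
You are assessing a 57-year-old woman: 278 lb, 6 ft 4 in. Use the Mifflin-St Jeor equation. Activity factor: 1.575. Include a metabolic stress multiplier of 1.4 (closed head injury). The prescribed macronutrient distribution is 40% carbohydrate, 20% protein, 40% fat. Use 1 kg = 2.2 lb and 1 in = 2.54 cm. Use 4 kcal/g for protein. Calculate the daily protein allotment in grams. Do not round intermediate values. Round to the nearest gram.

223 g/day

Convert to metric: weight = 278 ÷ 2.2 = 126.3636 kg; height = (6×12 + 4) × 2.54 = 76 × 2.54 = 193.04 cm.
Mifflin-St Jeor (female): BMR = 10(126.3636) + 6.25(193.04) − 5(57) − 161 = 1263.6364 + 1206.5 − 285 − 161 = 2024.1364 kcal/day.
TEE = 2024.1364 × 1.575 = 3188.0148 kcal/day.
With stress factor 1.4: 3188.0148 × 1.4 = 4463.2207 kcal/day.
Protein energy = 20% × 4463.2207 = 892.6441 kcal.
Protein = 892.6441 ÷ 4 kcal/g = 223.161 g.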